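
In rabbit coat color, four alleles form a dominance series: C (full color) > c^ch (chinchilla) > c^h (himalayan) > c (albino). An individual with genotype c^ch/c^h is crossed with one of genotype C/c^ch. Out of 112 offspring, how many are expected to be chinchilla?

Cross: c^ch/c^h × C/c^ch
Allele dominance: C > c^ch > c^h > c
Offspring genotypes: 1 C/c^ch, 1 c^ch/c^ch, 1 C/c^h, 1 c^ch/c^h
Phenotype counts: 2 full color, 2 chinchilla
chinchilla: 2 out of 4 → fraction 1/2
Expected count = 1/2 × 112 = 56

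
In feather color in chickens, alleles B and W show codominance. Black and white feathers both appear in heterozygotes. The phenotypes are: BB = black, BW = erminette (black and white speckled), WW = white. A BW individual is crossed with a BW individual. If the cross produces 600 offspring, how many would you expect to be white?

Punnett square for BW × BW:
Offspring genotypes: 1 BB, 2 BW, 1 WW
Phenotype counts: 1 black, 2 erminette (black and white speckled), 1 white
white: 1 out of 4 → fraction 1/4
Expected count = 1/4 × 600 = 150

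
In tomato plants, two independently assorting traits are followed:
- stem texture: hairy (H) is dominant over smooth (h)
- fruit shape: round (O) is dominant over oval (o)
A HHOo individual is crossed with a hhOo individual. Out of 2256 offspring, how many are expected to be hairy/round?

Dihybrid cross HHOo × hhOo — consider each gene separately:
stem texture: HH × hh → 4 Hh → 4 H_ (out of 4)
fruit shape: Oo × Oo → 1 OO, 2 Oo, 1 oo → 3 O_ : 1 oo (out of 4)
Combine (counts out of 4 × 4 = 16): hairy/round (H_O_) = 4×3 = 12; hairy/oval (H_oo) = 4×1 = 4
Phenotype counts (out of 16): 12 hairy/round, 4 hairy/oval
hairy/round: 12 out of 16 → fraction 3/4
Expected count = 3/4 × 2256 = 1692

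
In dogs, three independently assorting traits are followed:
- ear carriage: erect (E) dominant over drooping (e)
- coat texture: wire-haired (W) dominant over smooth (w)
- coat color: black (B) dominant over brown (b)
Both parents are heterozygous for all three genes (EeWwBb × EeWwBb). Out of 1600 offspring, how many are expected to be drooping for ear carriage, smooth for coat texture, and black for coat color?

Trihybrid cross: EeWwBb × EeWwBb
Each trait segregates independently with a 3:1 phenotypic ratio, so each gene contributes 3/4 (dominant) or 1/4 (recessive).
Target: drooping (ear carriage), smooth (coat texture), black (coat color)
Probability = product of independent per-trait probabilities
= 1/4 × 1/4 × 3/4 = 3/64
Expected count = 3/64 × 1600 = 75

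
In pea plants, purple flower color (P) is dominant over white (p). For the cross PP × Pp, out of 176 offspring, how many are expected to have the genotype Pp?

Punnett square for PP × Pp:
Offspring genotypes: 2 PP, 2 Pp
Total offspring: 4
Count with target: 2
Probability: 2/4 = 1/2
Expected count = 1/2 × 176 = 88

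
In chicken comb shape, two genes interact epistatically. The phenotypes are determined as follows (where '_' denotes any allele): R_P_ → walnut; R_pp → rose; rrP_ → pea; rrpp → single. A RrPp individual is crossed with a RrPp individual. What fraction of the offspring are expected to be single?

Cross: RrPp × RrPp — consider each gene separately:
R gene: Rr × Rr → 1 RR, 2 Rr, 1 rr → 3 R_ : 1 rr (out of 4)
P gene: Pp × Pp → 1 PP, 2 Pp, 1 pp → 3 P_ : 1 pp (out of 4)
Genotype classes (out of 4 × 4 = 16): R_P_ = 3×3 = 9; R_pp = 3×1 = 3; rrP_ = 1×3 = 3; rrpp = 1×1 = 1
Apply the phenotype rules: R_P_ (9) → walnut; R_pp (3) → rose; rrP_ (3) → pea; rrpp (1) → single
Phenotype counts (out of 16): 9 walnut, 3 rose, 3 pea, 1 single
single: 1 out of 16
Probability: 1/16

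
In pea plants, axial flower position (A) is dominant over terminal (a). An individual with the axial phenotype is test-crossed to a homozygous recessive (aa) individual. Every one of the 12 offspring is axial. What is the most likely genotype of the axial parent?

Test cross: ? × aa
All offspring are axial.
If the unknown parent were heterozygous (Aa), about half of 12 offspring would be terminal; none are. The unknown parent is most likely homozygous dominant (AA).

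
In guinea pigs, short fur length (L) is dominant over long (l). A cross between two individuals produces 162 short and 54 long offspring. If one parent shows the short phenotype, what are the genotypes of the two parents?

Observed offspring: 162 short, 54 long
The observed ratio simplifies to 3:1. Long (ll) offspring appear, so each parent must contribute one l allele. The parent stated to show short carries L, so it is Ll. The other parent is then either Ll or ll: Ll × ll would give a 1:1 split, whereas Ll × Ll gives 3:1 — matching the data. So both parents are heterozygous (Ll × Ll).
Parent genotypes: Ll × Ll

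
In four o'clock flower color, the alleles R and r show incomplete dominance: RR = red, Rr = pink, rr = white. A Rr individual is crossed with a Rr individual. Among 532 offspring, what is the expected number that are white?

Punnett square for Rr × Rr:
Offspring genotypes: 1 RR, 2 Rr, 1 rr
Phenotype counts: 1 red, 2 pink, 1 white
white: 1 out of 4 → fraction 1/4
Expected count = 1/4 × 532 = 133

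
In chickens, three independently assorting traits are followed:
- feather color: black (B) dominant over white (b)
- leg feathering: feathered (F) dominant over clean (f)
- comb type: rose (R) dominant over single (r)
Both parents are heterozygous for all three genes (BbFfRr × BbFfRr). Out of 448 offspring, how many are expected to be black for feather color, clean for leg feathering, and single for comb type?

Trihybrid cross: BbFfRr × BbFfRr
Each trait segregates independently with a 3:1 phenotypic ratio, so each gene contributes 3/4 (dominant) or 1/4 (recessive).
Target: black (feather color), clean (leg feathering), single (comb type)
Probability = product of independent per-trait probabilities
= 3/4 × 1/4 × 1/4 = 3/64
Expected count = 3/64 × 448 = 21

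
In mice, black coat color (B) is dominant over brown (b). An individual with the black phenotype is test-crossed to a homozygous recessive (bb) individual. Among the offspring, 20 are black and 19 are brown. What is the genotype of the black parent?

Test cross: ? × bb
Offspring: 20 black, 19 brown — approximately 1:1.
A 1:1 ratio in a test cross indicates the unknown parent is heterozygous (Bb).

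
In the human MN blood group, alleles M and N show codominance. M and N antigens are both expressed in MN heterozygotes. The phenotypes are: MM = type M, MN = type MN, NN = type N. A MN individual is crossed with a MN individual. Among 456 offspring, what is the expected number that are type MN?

Punnett square for MN × MN:
Offspring genotypes: 1 MM, 2 MN, 1 NN
Phenotype counts: 1 type M, 2 type MN, 1 type N
type MN: 2 out of 4 → fraction 1/2
Expected count = 1/2 × 456 = 228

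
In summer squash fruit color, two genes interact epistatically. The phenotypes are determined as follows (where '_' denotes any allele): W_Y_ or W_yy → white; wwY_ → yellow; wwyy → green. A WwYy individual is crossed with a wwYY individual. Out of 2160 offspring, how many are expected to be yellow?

Cross: WwYy × wwYY — consider each gene separately:
W gene: Ww × ww → 2 Ww, 2 ww → 2 W_ : 2 ww (out of 4)
Y gene: Yy × YY → 2 YY, 2 Yy → 4 Y_ (out of 4)
Genotype classes (out of 4 × 4 = 16): W_Y_ = 2×4 = 8; wwY_ = 2×4 = 8
Apply the phenotype rules: W_Y_ (8) → white; wwY_ (8) → yellow
Phenotype counts (out of 16): 8 white, 8 yellow
yellow: 8 out of 16 → fraction 1/2
Expected count = 1/2 × 2160 = 1080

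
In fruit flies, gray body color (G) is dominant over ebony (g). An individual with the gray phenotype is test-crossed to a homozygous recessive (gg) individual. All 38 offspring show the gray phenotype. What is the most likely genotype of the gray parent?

Test cross: ? × gg
All offspring are gray.
If the unknown parent were heterozygous (Gg), about half of 38 offspring would be ebony; none are. The unknown parent is most likely homozygous dominant (GG).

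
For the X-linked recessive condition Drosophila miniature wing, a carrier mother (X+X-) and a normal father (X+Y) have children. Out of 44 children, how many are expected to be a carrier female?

Cross: X+X- × X+Y
Offspring: 1 X+X+, 1 X+Y, 1 X+X-, 1 X-Y
Probability of a carrier female: 1/4
Expected count = 1/4 × 44 = 11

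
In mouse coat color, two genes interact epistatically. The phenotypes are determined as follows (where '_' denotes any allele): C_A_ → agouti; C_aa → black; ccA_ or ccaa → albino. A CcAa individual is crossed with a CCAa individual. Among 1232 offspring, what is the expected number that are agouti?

Cross: CcAa × CCAa — consider each gene separately:
C gene: Cc × CC → 2 CC, 2 Cc → 4 C_ (out of 4)
A gene: Aa × Aa → 1 AA, 2 Aa, 1 aa → 3 A_ : 1 aa (out of 4)
Genotype classes (out of 4 × 4 = 16): C_A_ = 4×3 = 12; C_aa = 4×1 = 4
Apply the phenotype rules: C_A_ (12) → agouti; C_aa (4) → black
Phenotype counts (out of 16): 12 agouti, 4 black
agouti: 12 out of 16 → fraction 3/4
Expected count = 3/4 × 1232 = 924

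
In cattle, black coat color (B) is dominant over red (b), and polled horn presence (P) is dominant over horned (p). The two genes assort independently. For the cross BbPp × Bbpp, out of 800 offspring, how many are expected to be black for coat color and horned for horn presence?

Dihybrid cross BbPp × Bbpp — consider each gene separately:
coat color: Bb × Bb → 1 BB, 2 Bb, 1 bb → 3 B_ : 1 bb (out of 4)
horn presence: Pp × pp → 2 Pp, 2 pp → 2 P_ : 2 pp (out of 4)
Looking for: black (B_) and horned (pp)
P(black) = 3/4, P(horned) = 2/4
P(both) = 3/4 × 2/4 = 6/16 = 3/8
Expected count = 3/8 × 800 = 300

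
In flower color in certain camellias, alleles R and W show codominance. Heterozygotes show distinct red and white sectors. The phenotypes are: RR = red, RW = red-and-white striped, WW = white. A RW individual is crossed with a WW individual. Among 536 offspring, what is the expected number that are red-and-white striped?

Punnett square for RW × WW:
Offspring genotypes: 2 RW, 2 WW
Phenotype counts: 2 red-and-white striped, 2 white
red-and-white striped: 2 out of 4 → fraction 1/2
Expected count = 1/2 × 536 = 268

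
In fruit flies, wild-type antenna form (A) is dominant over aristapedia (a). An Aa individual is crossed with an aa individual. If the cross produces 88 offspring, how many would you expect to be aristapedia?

Punnett square for Aa × aa:
Offspring genotypes: 2 Aa, 2 aa
wild-type: 2, aristapedia: 2
aristapedia: 2 out of 4 → fraction 1/2
Expected count = 1/2 × 88 = 44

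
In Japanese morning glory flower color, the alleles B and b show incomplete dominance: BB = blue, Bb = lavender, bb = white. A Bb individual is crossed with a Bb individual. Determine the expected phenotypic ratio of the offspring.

Punnett square for Bb × Bb:
Offspring genotypes: 1 BB, 2 Bb, 1 bb
Phenotype counts: 1 blue, 2 lavender, 1 white
Ratio: 1 blue : 2 lavender : 1 white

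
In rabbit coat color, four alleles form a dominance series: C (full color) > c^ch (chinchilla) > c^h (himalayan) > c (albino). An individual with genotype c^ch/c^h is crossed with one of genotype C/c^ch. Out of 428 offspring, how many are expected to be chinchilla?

Cross: c^ch/c^h × C/c^ch
Allele dominance: C > c^ch > c^h > c
Offspring genotypes: 1 C/c^ch, 1 c^ch/c^ch, 1 C/c^h, 1 c^ch/c^h
Phenotype counts: 2 full color, 2 chinchilla
chinchilla: 2 out of 4 → fraction 1/2
Expected count = 1/2 × 428 = 214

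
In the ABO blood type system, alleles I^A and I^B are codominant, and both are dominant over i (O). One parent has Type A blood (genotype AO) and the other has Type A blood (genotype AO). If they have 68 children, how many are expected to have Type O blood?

Cross: AO × AO
Possible offspring genotypes: 1 AA, 2 AO, 1 OO
Blood type counts: 3 Type A, 1 Type O
Probability of Type O: 1/4
Expected count = 1/4 × 68 = 17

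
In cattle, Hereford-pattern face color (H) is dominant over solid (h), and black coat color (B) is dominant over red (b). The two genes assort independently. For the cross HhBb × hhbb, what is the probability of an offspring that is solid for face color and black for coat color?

Dihybrid cross HhBb × hhbb — consider each gene separately:
face color: Hh × hh → 2 Hh, 2 hh → 2 H_ : 2 hh (out of 4)
coat color: Bb × bb → 2 Bb, 2 bb → 2 B_ : 2 bb (out of 4)
Looking for: solid (hh) and black (B_)
P(solid) = 2/4, P(black) = 2/4
P(both) = 2/4 × 2/4 = 4/16 = 1/4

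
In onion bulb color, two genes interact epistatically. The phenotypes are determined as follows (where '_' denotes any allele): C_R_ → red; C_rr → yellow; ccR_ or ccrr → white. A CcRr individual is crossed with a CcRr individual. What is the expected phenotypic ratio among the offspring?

Cross: CcRr × CcRr — consider each gene separately:
C gene: Cc × Cc → 1 CC, 2 Cc, 1 cc → 3 C_ : 1 cc (out of 4)
R gene: Rr × Rr → 1 RR, 2 Rr, 1 rr → 3 R_ : 1 rr (out of 4)
Genotype classes (out of 4 × 4 = 16): C_R_ = 3×3 = 9; C_rr = 3×1 = 3; ccR_ = 1×3 = 3; ccrr = 1×1 = 1
Apply the phenotype rules: C_R_ (9) → red; C_rr (3) → yellow; ccR_ (3) + ccrr (1) → white
Phenotype counts (out of 16): 9 red, 3 yellow, 4 white
Ratio: 9 red : 3 yellow : 4 white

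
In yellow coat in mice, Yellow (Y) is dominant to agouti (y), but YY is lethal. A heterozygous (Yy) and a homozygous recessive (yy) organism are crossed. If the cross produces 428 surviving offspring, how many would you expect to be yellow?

Cross: Yy × yy
Punnett square offspring (before lethality): 2 Yy, 2 yy
No YY offspring are produced in this cross.
yellow: 2 out of 4 → fraction 1/2
Expected count = 1/2 × 428 = 214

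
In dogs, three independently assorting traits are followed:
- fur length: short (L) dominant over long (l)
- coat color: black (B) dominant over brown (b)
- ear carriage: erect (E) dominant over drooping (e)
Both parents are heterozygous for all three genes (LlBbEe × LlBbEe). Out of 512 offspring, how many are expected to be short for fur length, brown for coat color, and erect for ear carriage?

Trihybrid cross: LlBbEe × LlBbEe
Each trait segregates independently with a 3:1 phenotypic ratio, so each gene contributes 3/4 (dominant) or 1/4 (recessive).
Target: short (fur length), brown (coat color), erect (ear carriage)
Probability = product of independent per-trait probabilities
= 3/4 × 1/4 × 3/4 = 9/64
Expected count = 9/64 × 512 = 72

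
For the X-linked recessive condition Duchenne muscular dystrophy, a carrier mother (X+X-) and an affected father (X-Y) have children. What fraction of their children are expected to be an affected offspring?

Cross: X+X- × X-Y
Offspring: 1 X+X-, 1 X+Y, 1 X-X-, 1 X-Y
Probability of an affected offspring: 2/4 = 1/2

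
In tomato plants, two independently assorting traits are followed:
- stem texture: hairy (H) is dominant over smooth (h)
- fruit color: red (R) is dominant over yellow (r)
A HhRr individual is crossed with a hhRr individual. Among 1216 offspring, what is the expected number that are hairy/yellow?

Dihybrid cross HhRr × hhRr — consider each gene separately:
stem texture: Hh × hh → 2 Hh, 2 hh → 2 H_ : 2 hh (out of 4)
fruit color: Rr × Rr → 1 RR, 2 Rr, 1 rr → 3 R_ : 1 rr (out of 4)
Combine (counts out of 4 × 4 = 16): hairy/red (H_R_) = 2×3 = 6; hairy/yellow (H_rr) = 2×1 = 2; smooth/red (hhR_) = 2×3 = 6; smooth/yellow (hhrr) = 2×1 = 2
Phenotype counts (out of 16): 6 hairy/red, 2 hairy/yellow, 6 smooth/red, 2 smooth/yellow
hairy/yellow: 2 out of 16 → fraction 1/8
Expected count = 1/8 × 1216 = 152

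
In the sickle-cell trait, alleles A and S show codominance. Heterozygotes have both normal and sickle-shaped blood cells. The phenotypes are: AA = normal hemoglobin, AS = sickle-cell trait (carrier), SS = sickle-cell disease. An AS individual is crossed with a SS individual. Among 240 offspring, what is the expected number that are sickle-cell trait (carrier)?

Punnett square for AS × SS:
Offspring genotypes: 2 AS, 2 SS
Phenotype counts: 2 sickle-cell trait (carrier), 2 sickle-cell disease
sickle-cell trait (carrier): 2 out of 4 → fraction 1/2
Expected count = 1/2 × 240 = 120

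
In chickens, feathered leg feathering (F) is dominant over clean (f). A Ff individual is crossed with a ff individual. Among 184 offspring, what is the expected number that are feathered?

Punnett square for Ff × ff:
Offspring genotypes: 2 Ff, 2 ff
feathered: 2, clean: 2
feathered: 2 out of 4 → fraction 1/2
Expected count = 1/2 × 184 = 92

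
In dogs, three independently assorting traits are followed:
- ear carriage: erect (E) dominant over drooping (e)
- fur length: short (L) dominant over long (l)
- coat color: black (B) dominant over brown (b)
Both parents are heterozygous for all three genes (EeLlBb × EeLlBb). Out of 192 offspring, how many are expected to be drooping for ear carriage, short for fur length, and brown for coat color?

Trihybrid cross: EeLlBb × EeLlBb
Each trait segregates independently with a 3:1 phenotypic ratio, so each gene contributes 3/4 (dominant) or 1/4 (recessive).
Target: drooping (ear carriage), short (fur length), brown (coat color)
Probability = product of independent per-trait probabilities
= 1/4 × 3/4 × 1/4 = 3/64
Expected count = 3/64 × 192 = 9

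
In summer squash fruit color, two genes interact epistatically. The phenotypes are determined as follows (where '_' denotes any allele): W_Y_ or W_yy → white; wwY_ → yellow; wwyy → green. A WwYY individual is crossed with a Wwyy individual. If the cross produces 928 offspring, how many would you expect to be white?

Cross: WwYY × Wwyy — consider each gene separately:
W gene: Ww × Ww → 1 WW, 2 Ww, 1 ww → 3 W_ : 1 ww (out of 4)
Y gene: YY × yy → 4 Yy → 4 Y_ (out of 4)
Genotype classes (out of 4 × 4 = 16): W_Y_ = 3×4 = 12; wwY_ = 1×4 = 4
Apply the phenotype rules: W_Y_ (12) → white; wwY_ (4) → yellow
Phenotype counts (out of 16): 12 white, 4 yellow
white: 12 out of 16 → fraction 3/4
Expected count = 3/4 × 928 = 696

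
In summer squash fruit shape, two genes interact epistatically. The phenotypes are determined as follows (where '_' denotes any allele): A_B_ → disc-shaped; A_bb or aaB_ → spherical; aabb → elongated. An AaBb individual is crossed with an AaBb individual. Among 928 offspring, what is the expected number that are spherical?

Cross: AaBb × AaBb — consider each gene separately:
A gene: Aa × Aa → 1 AA, 2 Aa, 1 aa → 3 A_ : 1 aa (out of 4)
B gene: Bb × Bb → 1 BB, 2 Bb, 1 bb → 3 B_ : 1 bb (out of 4)
Genotype classes (out of 4 × 4 = 16): A_B_ = 3×3 = 9; A_bb = 3×1 = 3; aaB_ = 1×3 = 3; aabb = 1×1 = 1
Apply the phenotype rules: A_B_ (9) → disc-shaped; A_bb (3) + aaB_ (3) → spherical; aabb (1) → elongated
Phenotype counts (out of 16): 9 disc-shaped, 6 spherical, 1 elongated
spherical: 6 out of 16 → fraction 3/8
Expected count = 3/8 × 928 = 348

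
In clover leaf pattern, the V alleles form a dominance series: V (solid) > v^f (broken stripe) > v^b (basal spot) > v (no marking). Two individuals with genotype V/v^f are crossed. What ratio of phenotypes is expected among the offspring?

Cross: V/v^f × V/v^f
Allele dominance: V > v^f > v^b > v
Offspring genotypes: 1 V/V, 2 V/v^f, 1 v^f/v^f
Phenotype counts: 3 solid, 1 broken stripe
Ratio: 3 solid : 1 broken stripe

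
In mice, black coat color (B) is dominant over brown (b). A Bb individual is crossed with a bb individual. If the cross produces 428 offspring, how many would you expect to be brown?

Punnett square for Bb × bb:
Offspring genotypes: 2 Bb, 2 bb
black: 2, brown: 2
brown: 2 out of 4 → fraction 1/2
Expected count = 1/2 × 428 = 214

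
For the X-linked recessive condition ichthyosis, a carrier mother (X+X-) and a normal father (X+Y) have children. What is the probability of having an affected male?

Cross: X+X- × X+Y
Offspring: 1 X+X+, 1 X+Y, 1 X+X-, 1 X-Y
Probability of an affected male: 1/4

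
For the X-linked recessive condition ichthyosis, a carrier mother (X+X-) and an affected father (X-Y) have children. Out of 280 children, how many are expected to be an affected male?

Cross: X+X- × X-Y
Offspring: 1 X+X-, 1 X+Y, 1 X-X-, 1 X-Y
Probability of an affected male: 1/4
Expected count = 1/4 × 280 = 70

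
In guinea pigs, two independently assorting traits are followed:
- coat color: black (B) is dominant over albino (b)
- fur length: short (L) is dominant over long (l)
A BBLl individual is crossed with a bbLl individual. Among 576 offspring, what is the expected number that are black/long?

Dihybrid cross BBLl × bbLl — consider each gene separately:
coat color: BB × bb → 4 Bb → 4 B_ (out of 4)
fur length: Ll × Ll → 1 LL, 2 Ll, 1 ll → 3 L_ : 1 ll (out of 4)
Combine (counts out of 4 × 4 = 16): black/short (B_L_) = 4×3 = 12; black/long (B_ll) = 4×1 = 4
Phenotype counts (out of 16): 12 black/short, 4 black/long
black/long: 4 out of 16 → fraction 1/4
Expected count = 1/4 × 576 = 144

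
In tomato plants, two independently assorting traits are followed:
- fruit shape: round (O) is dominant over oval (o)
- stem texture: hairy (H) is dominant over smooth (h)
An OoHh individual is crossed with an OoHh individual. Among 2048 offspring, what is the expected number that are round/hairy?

Dihybrid cross OoHh × OoHh — consider each gene separately:
fruit shape: Oo × Oo → 1 OO, 2 Oo, 1 oo → 3 O_ : 1 oo (out of 4)
stem texture: Hh × Hh → 1 HH, 2 Hh, 1 hh → 3 H_ : 1 hh (out of 4)
Combine (counts out of 4 × 4 = 16): round/hairy (O_H_) = 3×3 = 9; round/smooth (O_hh) = 3×1 = 3; oval/hairy (ooH_) = 1×3 = 3; oval/smooth (oohh) = 1×1 = 1
Phenotype counts (out of 16): 9 round/hairy, 3 round/smooth, 3 oval/hairy, 1 oval/smooth
round/hairy: 9 out of 16 → fraction 9/16
Expected count = 9/16 × 2048 = 1152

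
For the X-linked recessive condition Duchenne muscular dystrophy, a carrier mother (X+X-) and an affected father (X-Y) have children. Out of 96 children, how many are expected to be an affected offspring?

Cross: X+X- × X-Y
Offspring: 1 X+X-, 1 X+Y, 1 X-X-, 1 X-Y
Probability of an affected offspring: 2/4 = 1/2
Expected count = 1/2 × 96 = 48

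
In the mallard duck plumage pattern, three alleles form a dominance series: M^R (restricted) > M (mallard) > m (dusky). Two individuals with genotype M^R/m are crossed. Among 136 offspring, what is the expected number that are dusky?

Cross: M^R/m × M^R/m
Allele dominance: M^R > M > m
Offspring genotypes: 1 M^R/M^R, 2 M^R/m, 1 m/m
Phenotype counts: 3 restricted, 1 dusky
dusky: 1 out of 4 → fraction 1/4
Expected count = 1/4 × 136 = 34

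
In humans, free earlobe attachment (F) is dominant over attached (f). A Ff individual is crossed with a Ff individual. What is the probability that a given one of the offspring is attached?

Punnett square for Ff × Ff:
Offspring genotypes: 1 FF, 2 Ff, 1 ff
free: 3, attached: 1
attached: 1 out of 4
Probability: 1/4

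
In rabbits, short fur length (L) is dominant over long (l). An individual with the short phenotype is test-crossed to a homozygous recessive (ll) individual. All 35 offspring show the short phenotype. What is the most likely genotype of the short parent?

Test cross: ? × ll
All offspring are short.
If the unknown parent were heterozygous (Ll), about half of 35 offspring would be long; none are. The unknown parent is most likely homozygous dominant (LL).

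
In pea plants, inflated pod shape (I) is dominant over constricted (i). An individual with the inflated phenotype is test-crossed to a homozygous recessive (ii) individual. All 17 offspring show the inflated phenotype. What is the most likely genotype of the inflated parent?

Test cross: ? × ii
All offspring are inflated.
If the unknown parent were heterozygous (Ii), about half of 17 offspring would be constricted; none are. The unknown parent is most likely homozygous dominant (II).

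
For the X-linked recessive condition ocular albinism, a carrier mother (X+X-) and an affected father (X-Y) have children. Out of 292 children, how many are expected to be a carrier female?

Cross: X+X- × X-Y
Offspring: 1 X+X-, 1 X+Y, 1 X-X-, 1 X-Y
Probability of a carrier female: 1/4
Expected count = 1/4 × 292 = 73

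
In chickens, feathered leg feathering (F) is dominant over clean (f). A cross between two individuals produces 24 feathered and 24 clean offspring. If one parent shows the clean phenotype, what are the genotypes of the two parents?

Observed offspring: 24 feathered, 24 clean
The observed ratio simplifies to 1:1. One parent shows clean, so its genotype must be ff. A 1:1 offspring split requires the other parent to be heterozygous (Ff).
Parent genotypes: ff × Ff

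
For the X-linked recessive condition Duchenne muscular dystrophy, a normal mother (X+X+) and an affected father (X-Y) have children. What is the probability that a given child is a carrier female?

Cross: X+X+ × X-Y
Offspring: 2 X+X-, 2 X+Y
Probability of a carrier female: 2/4 = 1/2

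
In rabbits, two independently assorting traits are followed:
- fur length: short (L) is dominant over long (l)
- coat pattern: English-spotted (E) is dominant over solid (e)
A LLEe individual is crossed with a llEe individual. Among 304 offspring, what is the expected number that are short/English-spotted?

Dihybrid cross LLEe × llEe — consider each gene separately:
fur length: LL × ll → 4 Ll → 4 L_ (out of 4)
coat pattern: Ee × Ee → 1 EE, 2 Ee, 1 ee → 3 E_ : 1 ee (out of 4)
Combine (counts out of 4 × 4 = 16): short/English-spotted (L_E_) = 4×3 = 12; short/solid (L_ee) = 4×1 = 4
Phenotype counts (out of 16): 12 short/English-spotted, 4 short/solid
short/English-spotted: 12 out of 16 → fraction 3/4
Expected count = 3/4 × 304 = 228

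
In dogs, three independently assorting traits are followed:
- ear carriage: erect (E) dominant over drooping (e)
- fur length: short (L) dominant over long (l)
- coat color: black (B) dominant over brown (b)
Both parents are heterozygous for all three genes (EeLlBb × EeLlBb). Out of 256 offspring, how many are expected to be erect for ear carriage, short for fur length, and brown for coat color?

Trihybrid cross: EeLlBb × EeLlBb
Each trait segregates independently with a 3:1 phenotypic ratio, so each gene contributes 3/4 (dominant) or 1/4 (recessive).
Target: erect (ear carriage), short (fur length), brown (coat color)
Probability = product of independent per-trait probabilities
= 3/4 × 3/4 × 1/4 = 9/64
Expected count = 9/64 × 256 = 36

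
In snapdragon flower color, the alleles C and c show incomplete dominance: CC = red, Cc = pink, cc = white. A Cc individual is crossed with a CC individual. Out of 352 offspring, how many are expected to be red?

Punnett square for Cc × CC:
Offspring genotypes: 2 CC, 2 Cc
Phenotype counts: 2 red, 2 pink
red: 2 out of 4 → fraction 1/2
Expected count = 1/2 × 352 = 176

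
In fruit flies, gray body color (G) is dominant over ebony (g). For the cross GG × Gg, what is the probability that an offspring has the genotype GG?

Punnett square for GG × Gg:
Offspring genotypes: 2 GG, 2 Gg
Total offspring: 4
Count with target: 2
Probability: 2/4 = 1/2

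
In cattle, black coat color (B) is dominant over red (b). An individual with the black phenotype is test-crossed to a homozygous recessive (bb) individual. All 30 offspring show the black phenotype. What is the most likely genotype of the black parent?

Test cross: ? × bb
All offspring are black.
If the unknown parent were heterozygous (Bb), about half of 30 offspring would be red; none are. The unknown parent is most likely homozygous dominant (BB).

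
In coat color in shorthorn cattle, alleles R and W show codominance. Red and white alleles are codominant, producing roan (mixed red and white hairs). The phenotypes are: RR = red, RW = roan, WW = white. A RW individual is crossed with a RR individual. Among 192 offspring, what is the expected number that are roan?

Punnett square for RW × RR:
Offspring genotypes: 2 RR, 2 RW
Phenotype counts: 2 red, 2 roan
roan: 2 out of 4 → fraction 1/2
Expected count = 1/2 × 192 = 96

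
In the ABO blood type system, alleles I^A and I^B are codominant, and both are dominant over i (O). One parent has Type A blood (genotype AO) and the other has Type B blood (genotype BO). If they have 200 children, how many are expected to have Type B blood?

Cross: AO × BO
Possible offspring genotypes: 1 AB, 1 AO, 1 BO, 1 OO
Blood type counts: 1 Type AB, 1 Type A, 1 Type B, 1 Type O
Probability of Type B: 1/4
Expected count = 1/4 × 200 = 50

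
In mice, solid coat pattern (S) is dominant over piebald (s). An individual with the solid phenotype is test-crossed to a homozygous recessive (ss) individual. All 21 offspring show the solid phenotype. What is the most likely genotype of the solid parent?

Test cross: ? × ss
All offspring are solid.
If the unknown parent were heterozygous (Ss), about half of 21 offspring would be piebald; none are. The unknown parent is most likely homozygous dominant (SS).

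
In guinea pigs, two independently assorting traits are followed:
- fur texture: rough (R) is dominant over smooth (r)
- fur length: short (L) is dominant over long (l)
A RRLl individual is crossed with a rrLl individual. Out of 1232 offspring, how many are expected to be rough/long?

Dihybrid cross RRLl × rrLl — consider each gene separately:
fur texture: RR × rr → 4 Rr → 4 R_ (out of 4)
fur length: Ll × Ll → 1 LL, 2 Ll, 1 ll → 3 L_ : 1 ll (out of 4)
Combine (counts out of 4 × 4 = 16): rough/short (R_L_) = 4×3 = 12; rough/long (R_ll) = 4×1 = 4
Phenotype counts (out of 16): 12 rough/short, 4 rough/long
rough/long: 4 out of 16 → fraction 1/4
Expected count = 1/4 × 1232 = 308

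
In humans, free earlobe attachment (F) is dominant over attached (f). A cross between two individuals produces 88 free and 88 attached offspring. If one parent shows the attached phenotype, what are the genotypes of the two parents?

Observed offspring: 88 free, 88 attached
The observed ratio simplifies to 1:1. One parent shows attached, so its genotype must be ff. A 1:1 offspring split requires the other parent to be heterozygous (Ff).
Parent genotypes: ff × Ff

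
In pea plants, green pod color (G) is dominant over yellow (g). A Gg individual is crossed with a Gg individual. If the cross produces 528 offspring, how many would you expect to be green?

Punnett square for Gg × Gg:
Offspring genotypes: 1 GG, 2 Gg, 1 gg
green: 3, yellow: 1
green: 3 out of 4 → fraction 3/4
Expected count = 3/4 × 528 = 396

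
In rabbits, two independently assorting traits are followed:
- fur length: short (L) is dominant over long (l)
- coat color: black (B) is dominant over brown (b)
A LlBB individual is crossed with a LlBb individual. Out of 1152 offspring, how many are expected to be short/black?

Dihybrid cross LlBB × LlBb — consider each gene separately:
fur length: Ll × Ll → 1 LL, 2 Ll, 1 ll → 3 L_ : 1 ll (out of 4)
coat color: BB × Bb → 2 BB, 2 Bb → 4 B_ (out of 4)
Combine (counts out of 4 × 4 = 16): short/black (L_B_) = 3×4 = 12; long/black (llB_) = 1×4 = 4
Phenotype counts (out of 16): 12 short/black, 4 long/black
short/black: 12 out of 16 → fraction 3/4
Expected count = 3/4 × 1152 = 864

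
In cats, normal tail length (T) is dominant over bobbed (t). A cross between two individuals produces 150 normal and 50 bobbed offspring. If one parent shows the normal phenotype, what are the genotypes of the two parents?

Observed offspring: 150 normal, 50 bobbed
The observed ratio simplifies to 3:1. Bobbed (tt) offspring appear, so each parent must contribute one t allele. The parent stated to show normal carries T, so it is Tt. The other parent is then either Tt or tt: Tt × tt would give a 1:1 split, whereas Tt × Tt gives 3:1 — matching the data. So both parents are heterozygous (Tt × Tt).
Parent genotypes: Tt × Tt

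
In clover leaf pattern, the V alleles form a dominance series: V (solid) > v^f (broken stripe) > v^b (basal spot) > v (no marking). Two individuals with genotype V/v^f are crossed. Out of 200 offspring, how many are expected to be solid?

Cross: V/v^f × V/v^f
Allele dominance: V > v^f > v^b > v
Offspring genotypes: 1 V/V, 2 V/v^f, 1 v^f/v^f
Phenotype counts: 3 solid, 1 broken stripe
solid: 3 out of 4 → fraction 3/4
Expected count = 3/4 × 200 = 150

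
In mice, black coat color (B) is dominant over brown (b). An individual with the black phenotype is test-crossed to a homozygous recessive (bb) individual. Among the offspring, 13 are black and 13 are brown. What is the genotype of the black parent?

Test cross: ? × bb
Offspring: 13 black, 13 brown — approximately 1:1.
A 1:1 ratio in a test cross indicates the unknown parent is heterozygous (Bb).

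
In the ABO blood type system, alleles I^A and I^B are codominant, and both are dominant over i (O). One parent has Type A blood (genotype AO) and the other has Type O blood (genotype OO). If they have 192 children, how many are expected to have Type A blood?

Cross: AO × OO
Possible offspring genotypes: 2 AO, 2 OO
Blood type counts: 2 Type A, 2 Type O
Probability of Type A: 2/4 = 1/2
Expected count = 1/2 × 192 = 96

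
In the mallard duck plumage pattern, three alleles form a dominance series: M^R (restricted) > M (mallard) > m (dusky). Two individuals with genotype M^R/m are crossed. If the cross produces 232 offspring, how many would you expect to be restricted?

Cross: M^R/m × M^R/m
Allele dominance: M^R > M > m
Offspring genotypes: 1 M^R/M^R, 2 M^R/m, 1 m/m
Phenotype counts: 3 restricted, 1 dusky
restricted: 3 out of 4 → fraction 3/4
Expected count = 3/4 × 232 = 174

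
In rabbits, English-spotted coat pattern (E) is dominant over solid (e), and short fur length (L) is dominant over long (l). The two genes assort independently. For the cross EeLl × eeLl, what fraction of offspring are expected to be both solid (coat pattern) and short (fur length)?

Dihybrid cross EeLl × eeLl — consider each gene separately:
coat pattern: Ee × ee → 2 Ee, 2 ee → 2 E_ : 2 ee (out of 4)
fur length: Ll × Ll → 1 LL, 2 Ll, 1 ll → 3 L_ : 1 ll (out of 4)
Looking for: solid (ee) and short (L_)
P(solid) = 2/4, P(short) = 3/4
P(both) = 2/4 × 3/4 = 6/16 = 3/8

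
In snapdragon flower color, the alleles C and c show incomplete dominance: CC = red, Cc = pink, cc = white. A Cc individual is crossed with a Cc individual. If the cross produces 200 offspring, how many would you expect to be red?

Punnett square for Cc × Cc:
Offspring genotypes: 1 CC, 2 Cc, 1 cc
Phenotype counts: 1 red, 2 pink, 1 white
red: 1 out of 4 → fraction 1/4
Expected count = 1/4 × 200 = 50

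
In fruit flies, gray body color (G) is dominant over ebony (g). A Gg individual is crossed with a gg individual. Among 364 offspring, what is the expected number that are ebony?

Punnett square for Gg × gg:
Offspring genotypes: 2 Gg, 2 gg
gray: 2, ebony: 2
ebony: 2 out of 4 → fraction 1/2
Expected count = 1/2 × 364 = 182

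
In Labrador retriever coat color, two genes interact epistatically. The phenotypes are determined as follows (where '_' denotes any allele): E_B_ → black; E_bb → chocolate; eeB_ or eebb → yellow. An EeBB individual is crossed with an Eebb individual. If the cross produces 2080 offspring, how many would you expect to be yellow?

Cross: EeBB × Eebb — consider each gene separately:
E gene: Ee × Ee → 1 EE, 2 Ee, 1 ee → 3 E_ : 1 ee (out of 4)
B gene: BB × bb → 4 Bb → 4 B_ (out of 4)
Genotype classes (out of 4 × 4 = 16): E_B_ = 3×4 = 12; eeB_ = 1×4 = 4
Apply the phenotype rules: E_B_ (12) → black; eeB_ (4) → yellow
Phenotype counts (out of 16): 12 black, 4 yellow
yellow: 4 out of 16 → fraction 1/4
Expected count = 1/4 × 2080 = 520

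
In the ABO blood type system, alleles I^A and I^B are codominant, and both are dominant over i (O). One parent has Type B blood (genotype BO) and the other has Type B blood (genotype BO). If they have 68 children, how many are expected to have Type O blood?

Cross: BO × BO
Possible offspring genotypes: 1 BB, 2 BO, 1 OO
Blood type counts: 3 Type B, 1 Type O
Probability of Type O: 1/4
Expected count = 1/4 × 68 = 17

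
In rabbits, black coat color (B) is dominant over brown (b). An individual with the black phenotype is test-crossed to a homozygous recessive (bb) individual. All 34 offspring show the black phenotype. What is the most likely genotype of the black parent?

Test cross: ? × bb
All offspring are black.
If the unknown parent were heterozygous (Bb), about half of 34 offspring would be brown; none are. The unknown parent is most likely homozygous dominant (BB).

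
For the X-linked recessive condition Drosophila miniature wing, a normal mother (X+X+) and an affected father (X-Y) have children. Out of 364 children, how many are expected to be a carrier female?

Cross: X+X+ × X-Y
Offspring: 2 X+X-, 2 X+Y
Probability of a carrier female: 2/4 = 1/2
Expected count = 1/2 × 364 = 182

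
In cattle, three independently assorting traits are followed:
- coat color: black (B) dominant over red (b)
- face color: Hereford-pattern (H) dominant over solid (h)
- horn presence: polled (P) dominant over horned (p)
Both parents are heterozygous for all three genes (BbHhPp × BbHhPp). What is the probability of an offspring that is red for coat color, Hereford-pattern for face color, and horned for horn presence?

Trihybrid cross: BbHhPp × BbHhPp
Each trait segregates independently with a 3:1 phenotypic ratio, so each gene contributes 3/4 (dominant) or 1/4 (recessive).
Target: red (coat color), Hereford-pattern (face color), horned (horn presence)
Probability = product of independent per-trait probabilities
= 1/4 × 3/4 × 1/4 = 3/64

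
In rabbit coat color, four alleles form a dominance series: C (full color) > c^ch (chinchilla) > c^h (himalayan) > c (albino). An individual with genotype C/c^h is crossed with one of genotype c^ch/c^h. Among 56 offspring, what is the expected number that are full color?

Cross: C/c^h × c^ch/c^h
Allele dominance: C > c^ch > c^h > c
Offspring genotypes: 1 C/c^ch, 1 C/c^h, 1 c^ch/c^h, 1 c^h/c^h
Phenotype counts: 2 full color, 1 chinchilla, 1 himalayan
full color: 2 out of 4 → fraction 1/2
Expected count = 1/2 × 56 = 28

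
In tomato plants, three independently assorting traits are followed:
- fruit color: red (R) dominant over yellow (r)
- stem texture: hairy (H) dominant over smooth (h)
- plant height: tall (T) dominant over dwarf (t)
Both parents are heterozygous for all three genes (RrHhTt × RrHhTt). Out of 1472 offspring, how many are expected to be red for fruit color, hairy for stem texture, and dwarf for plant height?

Trihybrid cross: RrHhTt × RrHhTt
Each trait segregates independently with a 3:1 phenotypic ratio, so each gene contributes 3/4 (dominant) or 1/4 (recessive).
Target: red (fruit color), hairy (stem texture), dwarf (plant height)
Probability = product of independent per-trait probabilities
= 3/4 × 3/4 × 1/4 = 9/64
Expected count = 9/64 × 1472 = 207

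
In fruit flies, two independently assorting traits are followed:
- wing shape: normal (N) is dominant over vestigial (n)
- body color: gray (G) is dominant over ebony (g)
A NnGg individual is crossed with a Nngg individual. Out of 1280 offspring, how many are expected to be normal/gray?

Dihybrid cross NnGg × Nngg — consider each gene separately:
wing shape: Nn × Nn → 1 NN, 2 Nn, 1 nn → 3 N_ : 1 nn (out of 4)
body color: Gg × gg → 2 Gg, 2 gg → 2 G_ : 2 gg (out of 4)
Combine (counts out of 4 × 4 = 16): normal/gray (N_G_) = 3×2 = 6; normal/ebony (N_gg) = 3×2 = 6; vestigial/gray (nnG_) = 1×2 = 2; vestigial/ebony (nngg) = 1×2 = 2
Phenotype counts (out of 16): 6 normal/gray, 6 normal/ebony, 2 vestigial/gray, 2 vestigial/ebony
normal/gray: 6 out of 16 → fraction 3/8
Expected count = 3/8 × 1280 = 480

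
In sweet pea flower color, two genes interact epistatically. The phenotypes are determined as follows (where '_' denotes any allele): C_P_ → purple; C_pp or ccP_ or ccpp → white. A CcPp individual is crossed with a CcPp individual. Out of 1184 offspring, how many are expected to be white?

Cross: CcPp × CcPp — consider each gene separately:
C gene: Cc × Cc → 1 CC, 2 Cc, 1 cc → 3 C_ : 1 cc (out of 4)
P gene: Pp × Pp → 1 PP, 2 Pp, 1 pp → 3 P_ : 1 pp (out of 4)
Genotype classes (out of 4 × 4 = 16): C_P_ = 3×3 = 9; C_pp = 3×1 = 3; ccP_ = 1×3 = 3; ccpp = 1×1 = 1
Apply the phenotype rules: C_P_ (9) → purple; C_pp (3) + ccP_ (3) + ccpp (1) → white
Phenotype counts (out of 16): 9 purple, 7 white
white: 7 out of 16 → fraction 7/16
Expected count = 7/16 × 1184 = 518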